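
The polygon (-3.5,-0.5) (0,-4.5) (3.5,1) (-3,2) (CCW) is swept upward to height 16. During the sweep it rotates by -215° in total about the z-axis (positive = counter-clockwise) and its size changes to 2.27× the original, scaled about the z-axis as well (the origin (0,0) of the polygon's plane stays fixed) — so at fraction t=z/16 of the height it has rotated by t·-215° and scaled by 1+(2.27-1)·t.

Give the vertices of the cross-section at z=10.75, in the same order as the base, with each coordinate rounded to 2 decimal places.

t = z/height = 10.75/16 = 0.671875
s = 1 + (scale-1)·z/height = 1 + (2.27-1)·10.75/16 = 1.853281
θ = twist·z/height = -215°·10.75/16 = -144.4531° = -2.521183 rad
cos θ = -0.813640, sin θ = -0.581369 (intermediates below are computed at full precision and shown rounded to 5 d.p.)
v1: (-3.5,-0.5) → rotate → (2.55706,2.44161) → ×s → (4.73894,4.52499) → (4.74,4.52)
v2: (0,-4.5) → rotate → (-2.61616,3.66138) → ×s → (-4.84848,6.78557) → (-4.85,6.79)
v3: (3.5,1) → rotate → (-2.26637,-2.84843) → ×s → (-4.20022,-5.27894) → (-4.20,-5.28)
v4: (-3,2) → rotate → (3.60366,0.11683) → ×s → (6.67859,0.21651) → (6.68,0.22)

Cross-section at z=10.75: (4.74,4.52) (-4.85,6.79) (-4.20,-5.28) (6.68,0.22)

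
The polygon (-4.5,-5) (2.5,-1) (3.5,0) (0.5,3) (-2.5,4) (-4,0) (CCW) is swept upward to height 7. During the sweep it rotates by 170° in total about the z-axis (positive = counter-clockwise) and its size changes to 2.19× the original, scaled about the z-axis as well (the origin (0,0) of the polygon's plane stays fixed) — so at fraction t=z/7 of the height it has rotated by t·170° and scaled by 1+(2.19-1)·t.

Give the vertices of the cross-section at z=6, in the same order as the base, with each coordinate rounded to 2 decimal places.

t = z/height = 6/7 = 0.857143
s = 1 + (scale-1)·z/height = 1 + (2.19-1)·6/7 = 2.020000
θ = twist·z/height = 170°·6/7 = 145.7143° = 2.543194 rad
cos θ = -0.826239, sin θ = 0.563320 (intermediates below are computed at full precision and shown rounded to 5 d.p.)
v1: (-4.5,-5) → rotate → (6.53467,1.59625) → ×s → (13.20004,3.22443) → (13.20,3.22)
v2: (2.5,-1) → rotate → (-1.50228,2.23454) → ×s → (-3.03460,4.51377) → (-3.03,4.51)
v3: (3.5,0) → rotate → (-2.89184,1.97162) → ×s → (-5.84151,3.98267) → (-5.84,3.98)
v4: (0.5,3) → rotate → (-2.10308,-2.19706) → ×s → (-4.24822,-4.43805) → (-4.25,-4.44)
v5: (-2.5,4) → rotate → (-0.18768,-4.71326) → ×s → (-0.37912,-9.52078) → (-0.38,-9.52)
v6: (-4,0) → rotate → (3.30496,-2.25328) → ×s → (6.67601,-4.55163) → (6.68,-4.55)

Cross-section at z=6: (13.20,3.22) (-3.03,4.51) (-5.84,3.98) (-4.25,-4.44) (-0.38,-9.52) (6.68,-4.55)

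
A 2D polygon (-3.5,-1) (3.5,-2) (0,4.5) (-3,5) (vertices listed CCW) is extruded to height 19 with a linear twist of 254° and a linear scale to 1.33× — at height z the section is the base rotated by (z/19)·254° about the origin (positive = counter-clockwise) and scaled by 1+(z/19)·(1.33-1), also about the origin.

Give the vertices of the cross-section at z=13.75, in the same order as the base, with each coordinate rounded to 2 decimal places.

Cross-section at z=13.75: (4.24,1.52) (-4.49,2.18) (0.37,-5.56) (4.12,-5.93)

t = z/height = 13.75/19 = 0.723684
s = 1 + (scale-1)·z/height = 1 + (1.33-1)·13.75/19 = 1.238816
θ = twist·z/height = 254°·13.75/19 = 183.8158° = 3.208191 rad
cos θ = -0.997783, sin θ = -0.066549 (intermediates below are computed at full precision and shown rounded to 5 d.p.)
v1: (-3.5,-1) → rotate → (3.42569,1.23070) → ×s → (4.24380,1.52462) → (4.24,1.52)
v2: (3.5,-2) → rotate → (-3.62534,1.76265) → ×s → (-4.49113,2.18359) → (-4.49,2.18)
v3: (0,4.5) → rotate → (0.29947,-4.49002) → ×s → (0.37099,-5.56231) → (0.37,-5.56)
v4: (-3,5) → rotate → (3.32609,-4.78927) → ×s → (4.12042,-5.93302) → (4.12,-5.93)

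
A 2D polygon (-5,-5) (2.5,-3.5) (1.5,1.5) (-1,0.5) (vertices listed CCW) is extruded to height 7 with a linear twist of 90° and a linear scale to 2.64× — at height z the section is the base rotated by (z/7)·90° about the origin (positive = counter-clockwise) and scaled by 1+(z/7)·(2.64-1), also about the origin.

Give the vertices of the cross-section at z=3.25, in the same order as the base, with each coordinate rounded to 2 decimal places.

Cross-section at z=3.25: (-0.70,-12.44) (7.39,-1.66) (0.21,3.73) (-1.90,-0.52)

t = z/height = 3.25/7 = 0.464286
s = 1 + (scale-1)·z/height = 1 + (2.64-1)·3.25/7 = 1.761429
θ = twist·z/height = 90°·3.25/7 = 41.7857° = 0.729298 rad
cos θ = 0.745642, sin θ = 0.666347 (intermediates below are computed at full precision and shown rounded to 5 d.p.)
v1: (-5,-5) → rotate → (-0.39648,-7.05994) → ×s → (-0.69837,-12.43559) → (-0.70,-12.44)
v2: (2.5,-3.5) → rotate → (4.19632,-0.94388) → ×s → (7.39152,-1.66258) → (7.39,-1.66)
v3: (1.5,1.5) → rotate → (0.11894,2.11798) → ×s → (0.20951,3.73068) → (0.21,3.73)
v4: (-1,0.5) → rotate → (-1.07882,-0.29353) → ×s → (-1.90026,-0.51702) → (-1.90,-0.52)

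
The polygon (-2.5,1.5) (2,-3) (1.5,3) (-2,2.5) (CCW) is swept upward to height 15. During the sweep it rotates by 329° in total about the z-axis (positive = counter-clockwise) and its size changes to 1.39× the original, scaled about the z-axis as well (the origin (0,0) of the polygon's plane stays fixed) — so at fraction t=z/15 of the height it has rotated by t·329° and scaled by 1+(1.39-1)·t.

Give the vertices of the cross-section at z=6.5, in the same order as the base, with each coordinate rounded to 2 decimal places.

t = z/height = 6.5/15 = 0.433333
s = 1 + (scale-1)·z/height = 1 + (1.39-1)·6.5/15 = 1.169000
θ = twist·z/height = 329°·6.5/15 = 142.5667° = 2.488258 rad
cos θ = -0.794061, sin θ = 0.607838 (intermediates below are computed at full precision and shown rounded to 5 d.p.)
v1: (-2.5,1.5) → rotate → (1.07340,-2.71069) → ×s → (1.25480,-3.16879) → (1.25,-3.17)
v2: (2,-3) → rotate → (0.23539,3.59786) → ×s → (0.27517,4.20590) → (0.28,4.21)
v3: (1.5,3) → rotate → (-3.01461,-1.47043) → ×s → (-3.52407,-1.71893) → (-3.52,-1.72)
v4: (-2,2.5) → rotate → (0.06853,-3.20083) → ×s → (0.08011,-3.74177) → (0.08,-3.74)

Cross-section at z=6.5: (1.25,-3.17) (0.28,4.21) (-3.52,-1.72) (0.08,-3.74)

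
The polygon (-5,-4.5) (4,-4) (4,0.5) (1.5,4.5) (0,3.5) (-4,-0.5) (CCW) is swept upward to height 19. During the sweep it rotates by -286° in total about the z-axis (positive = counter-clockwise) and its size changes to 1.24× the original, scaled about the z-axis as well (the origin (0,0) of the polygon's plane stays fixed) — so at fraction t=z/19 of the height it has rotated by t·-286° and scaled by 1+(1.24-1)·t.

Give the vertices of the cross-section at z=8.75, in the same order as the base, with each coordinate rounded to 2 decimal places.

t = z/height = 8.75/19 = 0.460526
s = 1 + (scale-1)·z/height = 1 + (1.24-1)·8.75/19 = 1.110526
θ = twist·z/height = -286°·8.75/19 = -131.7105° = -2.298782 rad
cos θ = -0.665368, sin θ = -0.746516 (intermediates below are computed at full precision and shown rounded to 5 d.p.)
v1: (-5,-4.5) → rotate → (-0.03248,6.72673) → ×s → (-0.03607,7.47021) → (-0.04,7.47)
v2: (4,-4) → rotate → (-5.64753,-0.32459) → ×s → (-6.27173,-0.36047) → (-6.27,-0.36)
v3: (4,0.5) → rotate → (-2.28821,-3.31875) → ×s → (-2.54112,-3.68556) → (-2.54,-3.69)
v4: (1.5,4.5) → rotate → (2.36127,-4.11393) → ×s → (2.62225,-4.56863) → (2.62,-4.57)
v5: (0,3.5) → rotate → (2.61281,-2.32879) → ×s → (2.90159,-2.58618) → (2.90,-2.59)
v6: (-4,-0.5) → rotate → (2.28821,3.31875) → ×s → (2.54112,3.68556) → (2.54,3.69)

Cross-section at z=8.75: (-0.04,7.47) (-6.27,-0.36) (-2.54,-3.69) (2.62,-4.57) (2.90,-2.59) (2.54,3.69)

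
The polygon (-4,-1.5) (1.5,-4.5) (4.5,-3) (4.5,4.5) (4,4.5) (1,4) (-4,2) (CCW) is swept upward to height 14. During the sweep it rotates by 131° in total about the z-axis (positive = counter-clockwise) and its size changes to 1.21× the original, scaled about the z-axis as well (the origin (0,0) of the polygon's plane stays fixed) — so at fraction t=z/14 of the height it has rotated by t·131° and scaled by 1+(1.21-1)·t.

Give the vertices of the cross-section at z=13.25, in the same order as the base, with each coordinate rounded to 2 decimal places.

t = z/height = 13.25/14 = 0.946429
s = 1 + (scale-1)·z/height = 1 + (1.21-1)·13.25/14 = 1.198750
θ = twist·z/height = 131°·13.25/14 = 123.9821° = 2.163897 rad
cos θ = -0.558934, sin θ = 0.829212 (intermediates below are computed at full precision and shown rounded to 5 d.p.)
v1: (-4,-1.5) → rotate → (3.47956,-2.47845) → ×s → (4.17112,-2.97104) → (4.17,-2.97)
v2: (1.5,-4.5) → rotate → (2.89305,3.75902) → ×s → (3.46805,4.50613) → (3.47,4.51)
v3: (4.5,-3) → rotate → (-0.02757,5.40826) → ×s → (-0.03305,6.48315) → (-0.03,6.48)
v4: (4.5,4.5) → rotate → (-6.24666,1.21625) → ×s → (-7.48818,1.45798) → (-7.49,1.46)
v5: (4,4.5) → rotate → (-5.96719,0.80164) → ×s → (-7.15317,0.96097) → (-7.15,0.96)
v6: (1,4) → rotate → (-3.87578,-1.40653) → ×s → (-4.64609,-1.68607) → (-4.65,-1.69)
v7: (-4,2) → rotate → (0.57731,-4.43472) → ×s → (0.69206,-5.31612) → (0.69,-5.32)

Cross-section at z=13.25: (4.17,-2.97) (3.47,4.51) (-0.03,6.48) (-7.49,1.46) (-7.15,0.96) (-4.65,-1.69) (0.69,-5.32)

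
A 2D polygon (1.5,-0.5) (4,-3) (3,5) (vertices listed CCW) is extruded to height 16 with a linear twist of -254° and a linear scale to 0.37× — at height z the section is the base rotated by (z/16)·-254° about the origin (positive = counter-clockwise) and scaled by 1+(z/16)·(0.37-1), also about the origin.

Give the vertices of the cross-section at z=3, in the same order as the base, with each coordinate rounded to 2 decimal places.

t = z/height = 3/16 = 0.1875
s = 1 + (scale-1)·z/height = 1 + (0.37-1)·3/16 = 0.881875
θ = twist·z/height = -254°·3/16 = -47.6250° = -0.831213 rad
cos θ = 0.673980, sin θ = -0.738749 (intermediates below are computed at full precision and shown rounded to 5 d.p.)
v1: (1.5,-0.5) → rotate → (0.64160,-1.44511) → ×s → (0.56581,-1.27441) → (0.57,-1.27)
v2: (4,-3) → rotate → (0.47967,-4.97694) → ×s → (0.42301,-4.38904) → (0.42,-4.39)
v3: (3,5) → rotate → (5.71569,1.15365) → ×s → (5.04052,1.01738) → (5.04,1.02)

Cross-section at z=3: (0.57,-1.27) (0.42,-4.39) (5.04,1.02)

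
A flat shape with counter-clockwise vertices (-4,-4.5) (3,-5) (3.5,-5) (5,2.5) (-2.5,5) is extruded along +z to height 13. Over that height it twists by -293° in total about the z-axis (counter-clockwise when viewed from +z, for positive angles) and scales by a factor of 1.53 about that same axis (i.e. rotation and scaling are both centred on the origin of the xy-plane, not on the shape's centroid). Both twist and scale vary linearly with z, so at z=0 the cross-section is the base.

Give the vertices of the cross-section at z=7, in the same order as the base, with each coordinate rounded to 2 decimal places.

Cross-section at z=7: (2.57,7.30) (-6.00,4.49) (-6.60,4.25) (-4.73,-5.41) (5.41,-4.73)

t = z/height = 7/13 = 0.538462
s = 1 + (scale-1)·z/height = 1 + (1.53-1)·7/13 = 1.285385
θ = twist·z/height = -293°·7/13 = -157.7692° = -2.753593 rad
cos θ = -0.925668, sin θ = -0.378338 (intermediates below are computed at full precision and shown rounded to 5 d.p.)
v1: (-4,-4.5) → rotate → (2.00015,5.67886) → ×s → (2.57096,7.29951) → (2.57,7.30)
v2: (3,-5) → rotate → (-4.66869,3.49332) → ×s → (-6.00107,4.49026) → (-6.00,4.49)
v3: (3.5,-5) → rotate → (-5.13153,3.30415) → ×s → (-6.59598,4.24711) → (-6.60,4.25)
v4: (5,2.5) → rotate → (-3.68249,-4.20586) → ×s → (-4.73342,-5.40615) → (-4.73,-5.41)
v5: (-2.5,5) → rotate → (4.20586,-3.68249) → ×s → (5.40615,-4.73342) → (5.41,-4.73)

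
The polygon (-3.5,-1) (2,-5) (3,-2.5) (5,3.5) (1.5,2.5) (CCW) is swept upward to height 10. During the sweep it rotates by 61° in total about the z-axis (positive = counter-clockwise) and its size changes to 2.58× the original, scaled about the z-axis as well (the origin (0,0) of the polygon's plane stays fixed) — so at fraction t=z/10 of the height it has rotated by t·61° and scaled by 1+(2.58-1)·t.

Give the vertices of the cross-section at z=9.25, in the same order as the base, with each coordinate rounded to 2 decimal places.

Cross-section at z=9.25: (-2.71,-8.54) (12.98,-2.70) (9.21,2.75) (-0.37,15.02) (-3.09,6.48)

t = z/height = 9.25/10 = 0.925
s = 1 + (scale-1)·z/height = 1 + (2.58-1)·9.25/10 = 2.461500
θ = twist·z/height = 61°·9.25/10 = 56.4250° = 0.984802 rad
cos θ = 0.553028, sin θ = 0.833163 (intermediates below are computed at full precision and shown rounded to 5 d.p.)
v1: (-3.5,-1) → rotate → (-1.10244,-3.46910) → ×s → (-2.71365,-8.53918) → (-2.71,-8.54)
v2: (2,-5) → rotate → (5.27187,-1.09882) → ×s → (12.97671,-2.70473) → (12.98,-2.70)
v3: (3,-2.5) → rotate → (3.74199,1.11692) → ×s → (9.21091,2.74929) → (9.21,2.75)
v4: (5,3.5) → rotate → (-0.15093,6.10141) → ×s → (-0.37151,15.01862) → (-0.37,15.02)
v5: (1.5,2.5) → rotate → (-1.25336,2.63231) → ×s → (-3.08516,6.47944) → (-3.09,6.48)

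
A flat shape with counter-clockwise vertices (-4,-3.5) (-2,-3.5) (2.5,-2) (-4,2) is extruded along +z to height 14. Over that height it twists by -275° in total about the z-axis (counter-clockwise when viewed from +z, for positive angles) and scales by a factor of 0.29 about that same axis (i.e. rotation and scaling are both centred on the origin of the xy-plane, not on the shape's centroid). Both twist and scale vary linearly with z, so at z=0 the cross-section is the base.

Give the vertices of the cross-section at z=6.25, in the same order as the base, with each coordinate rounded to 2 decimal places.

t = z/height = 6.25/14 = 0.446429
s = 1 + (scale-1)·z/height = 1 + (0.29-1)·6.25/14 = 0.683036
θ = twist·z/height = -275°·6.25/14 = -122.7679° = -2.142703 rad
cos θ = -0.541237, sin θ = -0.840870 (intermediates below are computed at full precision and shown rounded to 5 d.p.)
v1: (-4,-3.5) → rotate → (-0.77810,5.25781) → ×s → (-0.53147,3.59127) → (-0.53,3.59)
v2: (-2,-3.5) → rotate → (-1.86057,3.57607) → ×s → (-1.27084,2.44258) → (-1.27,2.44)
v3: (2.5,-2) → rotate → (-3.03483,-1.01970) → ×s → (-2.07290,-0.69649) → (-2.07,-0.70)
v4: (-4,2) → rotate → (3.84669,2.28101) → ×s → (2.62742,1.55801) → (2.63,1.56)

Cross-section at z=6.25: (-0.53,3.59) (-1.27,2.44) (-2.07,-0.70) (2.63,1.56)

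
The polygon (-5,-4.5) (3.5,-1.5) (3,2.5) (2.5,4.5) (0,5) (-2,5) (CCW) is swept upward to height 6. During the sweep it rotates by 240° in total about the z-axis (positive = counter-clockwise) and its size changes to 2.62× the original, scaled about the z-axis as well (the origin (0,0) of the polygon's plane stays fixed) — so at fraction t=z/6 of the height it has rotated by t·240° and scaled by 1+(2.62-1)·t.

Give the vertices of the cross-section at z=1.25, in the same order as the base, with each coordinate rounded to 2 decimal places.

Cross-section at z=1.25: (0.31,-8.99) (4.55,2.30) (0.02,5.22) (-2.46,6.43) (-5.12,4.30) (-6.84,2.25)

t = z/height = 1.25/6 = 0.208333
s = 1 + (scale-1)·z/height = 1 + (2.62-1)·1.25/6 = 1.337500
θ = twist·z/height = 240°·1.25/6 = 50.0000° = 0.872665 rad
cos θ = 0.642788, sin θ = 0.766044 (intermediates below are computed at full precision and shown rounded to 5 d.p.)
v1: (-5,-4.5) → rotate → (0.23326,-6.72277) → ×s → (0.31199,-8.99170) → (0.31,-8.99)
v2: (3.5,-1.5) → rotate → (3.39882,1.71697) → ×s → (4.54593,2.29645) → (4.55,2.30)
v3: (3,2.5) → rotate → (0.01325,3.90510) → ×s → (0.01772,5.22307) → (0.02,5.22)
v4: (2.5,4.5) → rotate → (-1.84023,4.80766) → ×s → (-2.46131,6.43024) → (-2.46,6.43)
v5: (0,5) → rotate → (-3.83022,3.21394) → ×s → (-5.12292,4.29864) → (-5.12,4.30)
v6: (-2,5) → rotate → (-5.11580,1.68185) → ×s → (-6.84238,2.24947) → (-6.84,2.25)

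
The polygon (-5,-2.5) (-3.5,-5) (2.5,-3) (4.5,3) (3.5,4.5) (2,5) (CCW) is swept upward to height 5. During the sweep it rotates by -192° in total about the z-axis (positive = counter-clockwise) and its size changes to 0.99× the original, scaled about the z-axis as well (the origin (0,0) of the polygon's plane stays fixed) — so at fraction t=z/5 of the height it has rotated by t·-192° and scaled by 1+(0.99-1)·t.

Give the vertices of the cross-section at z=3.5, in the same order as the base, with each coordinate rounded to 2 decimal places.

Cross-section at z=3.5: (1.70,5.28) (-1.12,5.96) (-3.87,0.31) (-1.00,-5.28) (0.76,-5.61) (2.16,-4.89)

t = z/height = 3.5/5 = 0.7
s = 1 + (scale-1)·z/height = 1 + (0.99-1)·3.5/5 = 0.993000
θ = twist·z/height = -192°·3.5/5 = -134.4000° = -2.345723 rad
cos θ = -0.699663, sin θ = -0.714473 (intermediates below are computed at full precision and shown rounded to 5 d.p.)
v1: (-5,-2.5) → rotate → (1.71214,5.32152) → ×s → (1.70015,5.28427) → (1.70,5.28)
v2: (-3.5,-5) → rotate → (-1.12354,5.99897) → ×s → (-1.11568,5.95698) → (-1.12,5.96)
v3: (2.5,-3) → rotate → (-3.89258,0.31281) → ×s → (-3.86533,0.31062) → (-3.87,0.31)
v4: (4.5,3) → rotate → (-1.00507,-5.31412) → ×s → (-0.99803,-5.27692) → (-1.00,-5.28)
v5: (3.5,4.5) → rotate → (0.76631,-5.64914) → ×s → (0.76094,-5.60960) → (0.76,-5.61)
v6: (2,5) → rotate → (2.17304,-4.92726) → ×s → (2.15783,-4.89277) → (2.16,-4.89)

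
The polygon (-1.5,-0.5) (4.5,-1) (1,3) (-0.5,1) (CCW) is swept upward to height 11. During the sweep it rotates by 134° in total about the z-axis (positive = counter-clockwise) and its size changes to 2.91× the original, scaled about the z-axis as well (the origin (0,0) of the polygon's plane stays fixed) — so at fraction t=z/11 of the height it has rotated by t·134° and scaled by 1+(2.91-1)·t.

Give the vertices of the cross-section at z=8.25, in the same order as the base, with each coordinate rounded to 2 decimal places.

Cross-section at z=8.25: (1.86,-3.37) (0.40,11.21) (-7.62,1.06) (-2.17,-1.64)

t = z/height = 8.25/11 = 0.75
s = 1 + (scale-1)·z/height = 1 + (2.91-1)·8.25/11 = 2.432500
θ = twist·z/height = 134°·8.25/11 = 100.5000° = 1.754056 rad
cos θ = -0.182236, sin θ = 0.983255 (intermediates below are computed at full precision and shown rounded to 5 d.p.)
v1: (-1.5,-0.5) → rotate → (0.76498,-1.38376) → ×s → (1.86082,-3.36601) → (1.86,-3.37)
v2: (4.5,-1) → rotate → (0.16320,4.60688) → ×s → (0.39697,11.20624) → (0.40,11.21)
v3: (1,3) → rotate → (-3.13200,0.43655) → ×s → (-7.61859,1.06190) → (-7.62,1.06)
v4: (-0.5,1) → rotate → (-0.89214,-0.67386) → ×s → (-2.17012,-1.63917) → (-2.17,-1.64)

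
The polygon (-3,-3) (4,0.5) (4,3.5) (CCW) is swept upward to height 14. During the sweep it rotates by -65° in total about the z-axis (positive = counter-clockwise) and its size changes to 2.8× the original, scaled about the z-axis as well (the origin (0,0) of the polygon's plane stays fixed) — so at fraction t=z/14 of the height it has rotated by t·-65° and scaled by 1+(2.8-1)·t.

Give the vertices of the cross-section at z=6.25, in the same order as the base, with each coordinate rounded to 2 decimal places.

t = z/height = 6.25/14 = 0.446429
s = 1 + (scale-1)·z/height = 1 + (2.8-1)·6.25/14 = 1.803571
θ = twist·z/height = -65°·6.25/14 = -29.0179° = -0.506457 rad
cos θ = 0.874469, sin θ = -0.485082 (intermediates below are computed at full precision and shown rounded to 5 d.p.)
v1: (-3,-3) → rotate → (-4.07865,-1.16816) → ×s → (-7.35614,-2.10686) → (-7.36,-2.11)
v2: (4,0.5) → rotate → (3.74042,-1.50309) → ×s → (6.74611,-2.71094) → (6.75,-2.71)
v3: (4,3.5) → rotate → (5.19566,1.12031) → ×s → (9.37075,2.02056) → (9.37,2.02)

Cross-section at z=6.25: (-7.36,-2.11) (6.75,-2.71) (9.37,2.02)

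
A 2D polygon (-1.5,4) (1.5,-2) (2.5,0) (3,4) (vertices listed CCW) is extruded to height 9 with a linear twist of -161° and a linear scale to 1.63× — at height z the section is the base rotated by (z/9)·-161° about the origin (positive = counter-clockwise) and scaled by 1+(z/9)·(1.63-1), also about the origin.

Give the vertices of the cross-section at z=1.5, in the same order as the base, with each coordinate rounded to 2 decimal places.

Cross-section at z=1.5: (0.52,4.69) (0.48,-2.72) (2.47,-1.25) (4.95,2.45)

t = z/height = 1.5/9 = 0.166667
s = 1 + (scale-1)·z/height = 1 + (1.63-1)·1.5/9 = 1.105000
θ = twist·z/height = -161°·1.5/9 = -26.8333° = -0.468330 rad
cos θ = 0.892323, sin θ = -0.451397 (intermediates below are computed at full precision and shown rounded to 5 d.p.)
v1: (-1.5,4) → rotate → (0.46710,4.24639) → ×s → (0.51615,4.69226) → (0.52,4.69)
v2: (1.5,-2) → rotate → (0.43569,-2.46174) → ×s → (0.48144,-2.72022) → (0.48,-2.72)
v3: (2.5,0) → rotate → (2.23081,-1.12849) → ×s → (2.46504,-1.24698) → (2.47,-1.25)
v4: (3,4) → rotate → (4.48256,2.21510) → ×s → (4.95323,2.44769) → (4.95,2.45)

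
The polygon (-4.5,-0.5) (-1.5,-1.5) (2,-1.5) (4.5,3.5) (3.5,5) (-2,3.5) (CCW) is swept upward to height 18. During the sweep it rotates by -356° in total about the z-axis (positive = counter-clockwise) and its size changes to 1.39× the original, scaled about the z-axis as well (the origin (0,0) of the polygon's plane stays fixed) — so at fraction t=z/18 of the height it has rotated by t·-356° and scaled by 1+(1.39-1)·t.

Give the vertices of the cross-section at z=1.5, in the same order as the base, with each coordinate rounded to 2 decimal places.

t = z/height = 1.5/18 = 0.0833333
s = 1 + (scale-1)·z/height = 1 + (1.39-1)·1.5/18 = 1.032500
θ = twist·z/height = -356°·1.5/18 = -29.6667° = -0.517781 rad
cos θ = 0.868920, sin θ = -0.494953 (intermediates below are computed at full precision and shown rounded to 5 d.p.)
v1: (-4.5,-0.5) → rotate → (-4.15761,1.79283) → ×s → (-4.29274,1.85110) → (-4.29,1.85)
v2: (-1.5,-1.5) → rotate → (-2.04581,-0.56095) → ×s → (-2.11230,-0.57918) → (-2.11,-0.58)
v3: (2,-1.5) → rotate → (0.99541,-2.29329) → ×s → (1.02776,-2.36782) → (1.03,-2.37)
v4: (4.5,3.5) → rotate → (5.64247,0.81393) → ×s → (5.82586,0.84038) → (5.83,0.84)
v5: (3.5,5) → rotate → (5.51598,2.61226) → ×s → (5.69525,2.69716) → (5.70,2.70)
v6: (-2,3.5) → rotate → (-0.00550,4.03113) → ×s → (-0.00568,4.16214) → (-0.01,4.16)

Cross-section at z=1.5: (-4.29,1.85) (-2.11,-0.58) (1.03,-2.37) (5.83,0.84) (5.70,2.70) (-0.01,4.16)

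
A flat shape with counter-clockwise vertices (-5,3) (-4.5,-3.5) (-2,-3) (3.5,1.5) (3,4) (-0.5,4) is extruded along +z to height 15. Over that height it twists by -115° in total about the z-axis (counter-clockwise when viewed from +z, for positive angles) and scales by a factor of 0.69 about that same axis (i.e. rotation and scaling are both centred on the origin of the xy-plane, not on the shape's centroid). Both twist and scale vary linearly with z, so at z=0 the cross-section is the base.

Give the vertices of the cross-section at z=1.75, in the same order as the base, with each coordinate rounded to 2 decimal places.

Cross-section at z=1.75: (-4.02,3.93) (-5.00,-2.27) (-2.55,-2.37) (3.62,0.62) (3.71,3.08) (0.43,3.86)

t = z/height = 1.75/15 = 0.116667
s = 1 + (scale-1)·z/height = 1 + (0.69-1)·1.75/15 = 0.963833
θ = twist·z/height = -115°·1.75/15 = -13.4167° = -0.234165 rad
cos θ = 0.972708, sin θ = -0.232031 (intermediates below are computed at full precision and shown rounded to 5 d.p.)
v1: (-5,3) → rotate → (-4.16745,4.07828) → ×s → (-4.01673,3.93078) → (-4.02,3.93)
v2: (-4.5,-3.5) → rotate → (-5.18930,-2.36034) → ×s → (-5.00162,-2.27497) → (-5.00,-2.27)
v3: (-2,-3) → rotate → (-2.64151,-2.45406) → ×s → (-2.54597,-2.36531) → (-2.55,-2.37)
v4: (3.5,1.5) → rotate → (3.75253,0.64695) → ×s → (3.61681,0.62356) → (3.62,0.62)
v5: (3,4) → rotate → (3.84625,3.19474) → ×s → (3.70714,3.07920) → (3.71,3.08)
v6: (-0.5,4) → rotate → (0.44177,4.00685) → ×s → (0.42579,3.86193) → (0.43,3.86)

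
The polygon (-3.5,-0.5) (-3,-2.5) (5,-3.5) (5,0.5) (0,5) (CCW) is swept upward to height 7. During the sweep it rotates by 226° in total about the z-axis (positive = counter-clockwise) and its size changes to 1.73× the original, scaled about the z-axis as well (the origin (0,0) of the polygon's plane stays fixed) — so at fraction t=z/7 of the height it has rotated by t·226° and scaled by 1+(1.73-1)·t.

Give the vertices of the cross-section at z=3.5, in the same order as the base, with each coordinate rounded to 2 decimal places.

Cross-section at z=3.5: (2.49,-4.13) (4.74,-2.44) (1.73,8.15) (-3.29,6.02) (-6.28,-2.67)

t = z/height = 3.5/7 = 0.5
s = 1 + (scale-1)·z/height = 1 + (1.73-1)·3.5/7 = 1.365000
θ = twist·z/height = 226°·3.5/7 = 113.0000° = 1.972222 rad
cos θ = -0.390731, sin θ = 0.920505 (intermediates below are computed at full precision and shown rounded to 5 d.p.)
v1: (-3.5,-0.5) → rotate → (1.82781,-3.02640) → ×s → (2.49496,-4.13104) → (2.49,-4.13)
v2: (-3,-2.5) → rotate → (3.47346,-1.78469) → ×s → (4.74127,-2.43610) → (4.74,-2.44)
v3: (5,-3.5) → rotate → (1.26811,5.97008) → ×s → (1.73097,8.14916) → (1.73,8.15)
v4: (5,0.5) → rotate → (-2.41391,4.40716) → ×s → (-3.29498,6.01577) → (-3.29,6.02)
v5: (0,5) → rotate → (-4.60252,-1.95366) → ×s → (-6.28245,-2.66674) → (-6.28,-2.67)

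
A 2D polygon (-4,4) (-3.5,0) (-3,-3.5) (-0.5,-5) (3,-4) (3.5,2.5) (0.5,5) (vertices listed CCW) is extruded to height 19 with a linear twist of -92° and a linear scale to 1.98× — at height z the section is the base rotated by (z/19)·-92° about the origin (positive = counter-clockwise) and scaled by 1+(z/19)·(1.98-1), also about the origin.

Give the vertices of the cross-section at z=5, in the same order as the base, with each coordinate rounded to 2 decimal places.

Cross-section at z=5: (-2.53,6.65) (-4.02,1.81) (-5.25,-2.47) (-3.15,-5.48) (1.38,-6.14) (5.31,1.06) (3.15,5.48)

t = z/height = 5/19 = 0.263158
s = 1 + (scale-1)·z/height = 1 + (1.98-1)·5/19 = 1.257895
θ = twist·z/height = -92°·5/19 = -24.2105° = -0.422553 rad
cos θ = 0.912045, sin θ = -0.410091 (intermediates below are computed at full precision and shown rounded to 5 d.p.)
v1: (-4,4) → rotate → (-2.00782,5.28854) → ×s → (-2.52562,6.65243) → (-2.53,6.65)
v2: (-3.5,0) → rotate → (-3.19216,1.43532) → ×s → (-4.01540,1.80548) → (-4.02,1.81)
v3: (-3,-3.5) → rotate → (-4.17145,-1.96188) → ×s → (-5.24725,-2.46784) → (-5.25,-2.47)
v4: (-0.5,-5) → rotate → (-2.50648,-4.35518) → ×s → (-3.15288,-5.47836) → (-3.15,-5.48)
v5: (3,-4) → rotate → (1.09577,-4.87845) → ×s → (1.37837,-6.13658) → (1.38,-6.14)
v6: (3.5,2.5) → rotate → (4.21738,0.84479) → ×s → (5.30502,1.06266) → (5.31,1.06)
v7: (0.5,5) → rotate → (2.50648,4.35518) → ×s → (3.15288,5.47836) → (3.15,5.48)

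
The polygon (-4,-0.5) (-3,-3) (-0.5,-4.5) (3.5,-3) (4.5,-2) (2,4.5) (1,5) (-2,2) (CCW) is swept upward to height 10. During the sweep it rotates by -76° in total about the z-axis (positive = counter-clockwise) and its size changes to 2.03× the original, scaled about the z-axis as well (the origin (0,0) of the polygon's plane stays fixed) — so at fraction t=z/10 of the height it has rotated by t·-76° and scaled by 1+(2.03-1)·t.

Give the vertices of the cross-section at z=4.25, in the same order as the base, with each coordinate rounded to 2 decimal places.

t = z/height = 4.25/10 = 0.425
s = 1 + (scale-1)·z/height = 1 + (2.03-1)·4.25/10 = 1.437750
θ = twist·z/height = -76°·4.25/10 = -32.3000° = -0.563741 rad
cos θ = 0.845262, sin θ = -0.534352 (intermediates below are computed at full precision and shown rounded to 5 d.p.)
v1: (-4,-0.5) → rotate → (-3.64822,1.71478) → ×s → (-5.24523,2.46542) → (-5.25,2.47)
v2: (-3,-3) → rotate → (-4.13884,-0.93273) → ×s → (-5.95062,-1.34103) → (-5.95,-1.34)
v3: (-0.5,-4.5) → rotate → (-2.82722,-3.53650) → ×s → (-4.06483,-5.08461) → (-4.06,-5.08)
v4: (3.5,-3) → rotate → (1.35536,-4.40602) → ×s → (1.94867,-6.33475) → (1.95,-6.33)
v5: (4.5,-2) → rotate → (2.73497,-4.09511) → ×s → (3.93221,-5.88774) → (3.93,-5.89)
v6: (2,4.5) → rotate → (4.09511,2.73497) → ×s → (5.88774,3.93221) → (5.89,3.93)
v7: (1,5) → rotate → (3.51702,3.69196) → ×s → (5.05660,5.30811) → (5.06,5.31)
v8: (-2,2) → rotate → (-0.62182,2.75923) → ×s → (-0.89402,3.96708) → (-0.89,3.97)

Cross-section at z=4.25: (-5.25,2.47) (-5.95,-1.34) (-4.06,-5.08) (1.95,-6.33) (3.93,-5.89) (5.89,3.93) (5.06,5.31) (-0.89,3.97)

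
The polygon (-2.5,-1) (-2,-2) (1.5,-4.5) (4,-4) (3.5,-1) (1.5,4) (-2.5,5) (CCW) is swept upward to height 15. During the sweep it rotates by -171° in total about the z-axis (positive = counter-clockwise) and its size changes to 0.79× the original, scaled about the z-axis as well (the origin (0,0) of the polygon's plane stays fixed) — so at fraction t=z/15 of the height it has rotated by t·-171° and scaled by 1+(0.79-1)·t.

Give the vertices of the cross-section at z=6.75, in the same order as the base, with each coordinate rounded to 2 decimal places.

Cross-section at z=6.75: (-1.39,2.00) (-2.17,1.36) (-3.66,-2.24) (-2.71,-4.35) (-0.17,-3.29) (3.84,-0.51) (3.90,3.23)

t = z/height = 6.75/15 = 0.45
s = 1 + (scale-1)·z/height = 1 + (0.79-1)·6.75/15 = 0.905500
θ = twist·z/height = -171°·6.75/15 = -76.9500° = -1.343031 rad
cos θ = 0.225801, sin θ = -0.974173 (intermediates below are computed at full precision and shown rounded to 5 d.p.)
v1: (-2.5,-1) → rotate → (-1.53868,2.20963) → ×s → (-1.39327,2.00082) → (-1.39,2.00)
v2: (-2,-2) → rotate → (-2.39995,1.49674) → ×s → (-2.17315,1.35530) → (-2.17,1.36)
v3: (1.5,-4.5) → rotate → (-4.04508,-2.47737) → ×s → (-3.66282,-2.24325) → (-3.66,-2.24)
v4: (4,-4) → rotate → (-2.99349,-4.79990) → ×s → (-2.71060,-4.34631) → (-2.71,-4.35)
v5: (3.5,-1) → rotate → (-0.18387,-3.63541) → ×s → (-0.16649,-3.29186) → (-0.17,-3.29)
v6: (1.5,4) → rotate → (4.23540,-0.55806) → ×s → (3.83515,-0.50532) → (3.84,-0.51)
v7: (-2.5,5) → rotate → (4.30636,3.56444) → ×s → (3.89941,3.22760) → (3.90,3.23)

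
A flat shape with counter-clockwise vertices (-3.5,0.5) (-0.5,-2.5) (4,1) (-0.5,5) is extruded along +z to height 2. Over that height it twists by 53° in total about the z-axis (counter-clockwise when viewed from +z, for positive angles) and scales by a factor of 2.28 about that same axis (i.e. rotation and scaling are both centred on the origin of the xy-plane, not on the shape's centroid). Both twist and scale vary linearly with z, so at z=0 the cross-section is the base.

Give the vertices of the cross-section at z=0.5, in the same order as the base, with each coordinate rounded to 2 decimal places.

t = z/height = 0.5/2 = 0.25
s = 1 + (scale-1)·z/height = 1 + (2.28-1)·0.5/2 = 1.320000
θ = twist·z/height = 53°·0.5/2 = 13.2500° = 0.231256 rad
cos θ = 0.973379, sin θ = 0.229200 (intermediates below are computed at full precision and shown rounded to 5 d.p.)
v1: (-3.5,0.5) → rotate → (-3.52143,-0.31551) → ×s → (-4.64828,-0.41648) → (-4.65,-0.42)
v2: (-0.5,-2.5) → rotate → (0.08631,-2.54805) → ×s → (0.11393,-3.36342) → (0.11,-3.36)
v3: (4,1) → rotate → (3.66432,1.89018) → ×s → (4.83690,2.49504) → (4.84,2.50)
v4: (-0.5,5) → rotate → (-1.63269,4.75230) → ×s → (-2.15515,6.27303) → (-2.16,6.27)

Cross-section at z=0.5: (-4.65,-0.42) (0.11,-3.36) (4.84,2.50) (-2.16,6.27)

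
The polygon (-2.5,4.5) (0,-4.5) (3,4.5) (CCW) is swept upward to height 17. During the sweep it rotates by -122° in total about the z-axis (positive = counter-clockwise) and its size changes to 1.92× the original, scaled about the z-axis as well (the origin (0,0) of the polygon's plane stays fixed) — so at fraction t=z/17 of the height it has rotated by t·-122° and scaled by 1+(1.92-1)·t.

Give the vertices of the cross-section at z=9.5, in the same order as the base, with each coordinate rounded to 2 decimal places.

t = z/height = 9.5/17 = 0.558824
s = 1 + (scale-1)·z/height = 1 + (1.92-1)·9.5/17 = 1.514118
θ = twist·z/height = -122°·9.5/17 = -68.1765° = -1.189904 rad
cos θ = 0.371749, sin θ = -0.928333 (intermediates below are computed at full precision and shown rounded to 5 d.p.)
v1: (-2.5,4.5) → rotate → (3.24813,3.99370) → ×s → (4.91805,6.04694) → (4.92,6.05)
v2: (0,-4.5) → rotate → (-4.17750,-1.67287) → ×s → (-6.32523,-2.53292) → (-6.33,-2.53)
v3: (3,4.5) → rotate → (5.29275,-1.11213) → ×s → (8.01384,-1.68389) → (8.01,-1.68)

Cross-section at z=9.5: (4.92,6.05) (-6.33,-2.53) (8.01,-1.68)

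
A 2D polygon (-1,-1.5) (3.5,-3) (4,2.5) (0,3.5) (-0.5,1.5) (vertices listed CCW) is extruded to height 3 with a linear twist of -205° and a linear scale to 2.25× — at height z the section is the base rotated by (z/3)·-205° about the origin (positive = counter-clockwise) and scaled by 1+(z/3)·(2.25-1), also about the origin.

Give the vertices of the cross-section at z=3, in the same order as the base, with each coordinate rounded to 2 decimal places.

Cross-section at z=3: (3.47,2.11) (-4.28,9.45) (-10.53,-1.29) (-3.33,-7.14) (-0.41,-3.53)

t = z/height = 3/3 = 1
s = 1 + (scale-1)·z/height = 1 + (2.25-1)·3/3 = 2.250000
θ = twist·z/height = -205°·3/3 = -205.0000° = -3.577925 rad
cos θ = -0.906308, sin θ = 0.422618 (intermediates below are computed at full precision and shown rounded to 5 d.p.)
v1: (-1,-1.5) → rotate → (1.54024,0.93684) → ×s → (3.46553,2.10790) → (3.47,2.11)
v2: (3.5,-3) → rotate → (-1.90422,4.19809) → ×s → (-4.28450,9.44570) → (-4.28,9.45)
v3: (4,2.5) → rotate → (-4.68178,-0.57530) → ×s → (-10.53400,-1.29442) → (-10.53,-1.29)
v4: (0,3.5) → rotate → (-1.47916,-3.17208) → ×s → (-3.32812,-7.13717) → (-3.33,-7.14)
v5: (-0.5,1.5) → rotate → (-0.18077,-1.57077) → ×s → (-0.40674,-3.53423) → (-0.41,-3.53)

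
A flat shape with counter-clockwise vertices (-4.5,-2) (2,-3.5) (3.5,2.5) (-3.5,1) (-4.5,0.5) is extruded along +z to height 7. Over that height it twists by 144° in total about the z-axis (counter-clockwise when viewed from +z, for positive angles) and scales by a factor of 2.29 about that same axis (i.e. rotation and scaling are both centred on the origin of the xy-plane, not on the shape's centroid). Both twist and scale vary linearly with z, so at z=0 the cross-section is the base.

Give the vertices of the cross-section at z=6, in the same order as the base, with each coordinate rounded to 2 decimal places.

Cross-section at z=6: (8.73,-5.59) (3.83,7.57) (-8.45,3.25) (2.30,-7.31) (4.34,-8.49)

t = z/height = 6/7 = 0.857143
s = 1 + (scale-1)·z/height = 1 + (2.29-1)·6/7 = 2.105714
θ = twist·z/height = 144°·6/7 = 123.4286° = 2.154235 rad
cos θ = -0.550897, sin θ = 0.834573 (intermediates below are computed at full precision and shown rounded to 5 d.p.)
v1: (-4.5,-2) → rotate → (4.14818,-2.65379) → ×s → (8.73489,-5.58811) → (8.73,-5.59)
v2: (2,-3.5) → rotate → (1.81921,3.59729) → ×s → (3.83074,7.57486) → (3.83,7.57)
v3: (3.5,2.5) → rotate → (-4.01457,1.54376) → ×s → (-8.45354,3.25073) → (-8.45,3.25)
v4: (-3.5,1) → rotate → (1.09357,-3.47190) → ×s → (2.30274,-7.31084) → (2.30,-7.31)
v5: (-4.5,0.5) → rotate → (2.06175,-4.03103) → ×s → (4.34146,-8.48819) → (4.34,-8.49)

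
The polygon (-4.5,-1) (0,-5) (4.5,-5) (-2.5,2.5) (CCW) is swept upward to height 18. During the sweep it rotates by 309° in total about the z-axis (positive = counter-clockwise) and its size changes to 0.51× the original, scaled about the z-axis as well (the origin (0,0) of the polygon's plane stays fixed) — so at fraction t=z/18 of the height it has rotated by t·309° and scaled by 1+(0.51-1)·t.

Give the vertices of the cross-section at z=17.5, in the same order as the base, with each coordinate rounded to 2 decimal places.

t = z/height = 17.5/18 = 0.972222
s = 1 + (scale-1)·z/height = 1 + (0.51-1)·17.5/18 = 0.523611
θ = twist·z/height = 309°·17.5/18 = 300.4167° = 5.243260 rad
cos θ = 0.506285, sin θ = -0.862366 (intermediates below are computed at full precision and shown rounded to 5 d.p.)
v1: (-4.5,-1) → rotate → (-3.14065,3.37436) → ×s → (-1.64448,1.76685) → (-1.64,1.77)
v2: (0,-5) → rotate → (-4.31183,-2.53142) → ×s → (-2.25772,-1.32548) → (-2.26,-1.33)
v3: (4.5,-5) → rotate → (-2.03355,-6.41207) → ×s → (-1.06479,-3.35743) → (-1.06,-3.36)
v4: (-2.5,2.5) → rotate → (0.89020,3.42163) → ×s → (0.46612,1.79160) → (0.47,1.79)

Cross-section at z=17.5: (-1.64,1.77) (-2.26,-1.33) (-1.06,-3.36) (0.47,1.79)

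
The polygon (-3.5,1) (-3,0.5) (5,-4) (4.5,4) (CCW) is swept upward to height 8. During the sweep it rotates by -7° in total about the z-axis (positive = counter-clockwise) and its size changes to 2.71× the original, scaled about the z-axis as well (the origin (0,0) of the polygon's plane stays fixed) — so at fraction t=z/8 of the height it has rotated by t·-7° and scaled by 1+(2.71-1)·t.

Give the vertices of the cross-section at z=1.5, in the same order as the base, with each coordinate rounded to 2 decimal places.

t = z/height = 1.5/8 = 0.1875
s = 1 + (scale-1)·z/height = 1 + (2.71-1)·1.5/8 = 1.320625
θ = twist·z/height = -7°·1.5/8 = -1.3125° = -0.022907 rad
cos θ = 0.999738, sin θ = -0.022905 (intermediates below are computed at full precision and shown rounded to 5 d.p.)
v1: (-3.5,1) → rotate → (-3.47618,1.07991) → ×s → (-4.59073,1.42615) → (-4.59,1.43)
v2: (-3,0.5) → rotate → (-2.98776,0.56859) → ×s → (-3.94571,0.75089) → (-3.95,0.75)
v3: (5,-4) → rotate → (4.90707,-4.11348) → ×s → (6.48039,-5.43236) → (6.48,-5.43)
v4: (4.5,4) → rotate → (4.59044,3.89588) → ×s → (6.06225,5.14499) → (6.06,5.14)

Cross-section at z=1.5: (-4.59,1.43) (-3.95,0.75) (6.48,-5.43) (6.06,5.14)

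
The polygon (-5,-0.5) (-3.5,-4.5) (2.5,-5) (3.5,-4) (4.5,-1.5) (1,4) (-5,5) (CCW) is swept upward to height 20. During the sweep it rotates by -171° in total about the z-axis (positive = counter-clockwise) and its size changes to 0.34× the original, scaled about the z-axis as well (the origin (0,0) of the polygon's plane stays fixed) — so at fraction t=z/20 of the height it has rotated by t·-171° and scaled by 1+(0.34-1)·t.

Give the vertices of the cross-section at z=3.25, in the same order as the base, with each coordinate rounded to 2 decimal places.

Cross-section at z=3.25: (-4.16,1.69) (-4.64,-2.10) (-0.11,-4.99) (1.10,-4.62) (2.93,-3.06) (2.45,2.74) (-1.87,6.03)

t = z/height = 3.25/20 = 0.1625
s = 1 + (scale-1)·z/height = 1 + (0.34-1)·3.25/20 = 0.892750
θ = twist·z/height = -171°·3.25/20 = -27.7875° = -0.484983 rad
cos θ = 0.884683, sin θ = -0.466194 (intermediates below are computed at full precision and shown rounded to 5 d.p.)
v1: (-5,-0.5) → rotate → (-4.65651,1.88863) → ×s → (-4.15710,1.68607) → (-4.16,1.69)
v2: (-3.5,-4.5) → rotate → (-5.19426,-2.34939) → ×s → (-4.63718,-2.09742) → (-4.64,-2.10)
v3: (2.5,-5) → rotate → (-0.11926,-5.58890) → ×s → (-0.10647,-4.98949) → (-0.11,-4.99)
v4: (3.5,-4) → rotate → (1.23161,-5.17041) → ×s → (1.09952,-4.61588) → (1.10,-4.62)
v5: (4.5,-1.5) → rotate → (3.28178,-3.42490) → ×s → (2.92981,-3.05758) → (2.93,-3.06)
v6: (1,4) → rotate → (2.74946,3.07254) → ×s → (2.45458,2.74301) → (2.45,2.74)
v7: (-5,5) → rotate → (-2.09245,6.75438) → ×s → (-1.86803,6.02997) → (-1.87,6.03)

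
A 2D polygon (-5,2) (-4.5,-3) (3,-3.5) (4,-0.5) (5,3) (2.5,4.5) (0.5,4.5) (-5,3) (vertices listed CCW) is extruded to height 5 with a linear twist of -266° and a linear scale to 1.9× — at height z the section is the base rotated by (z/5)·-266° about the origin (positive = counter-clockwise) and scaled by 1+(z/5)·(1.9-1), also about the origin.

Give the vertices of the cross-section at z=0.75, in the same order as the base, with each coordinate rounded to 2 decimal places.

t = z/height = 0.75/5 = 0.15
s = 1 + (scale-1)·z/height = 1 + (1.9-1)·0.75/5 = 1.135000
θ = twist·z/height = -266°·0.75/5 = -39.9000° = -0.696386 rad
cos θ = 0.767165, sin θ = -0.641450 (intermediates below are computed at full precision and shown rounded to 5 d.p.)
v1: (-5,2) → rotate → (-2.55293,4.74158) → ×s → (-2.89757,5.38169) → (-2.90,5.38)
v2: (-4.5,-3) → rotate → (-5.37659,0.58503) → ×s → (-6.10243,0.66401) → (-6.10,0.66)
v3: (3,-3.5) → rotate → (0.05642,-4.60943) → ×s → (0.06404,-5.23170) → (0.06,-5.23)
v4: (4,-0.5) → rotate → (2.74794,-2.94938) → ×s → (3.11891,-3.34755) → (3.12,-3.35)
v5: (5,3) → rotate → (5.76017,-0.90575) → ×s → (6.53780,-1.02803) → (6.54,-1.03)
v6: (2.5,4.5) → rotate → (4.80444,1.84862) → ×s → (5.45304,2.09818) → (5.45,2.10)
v7: (0.5,4.5) → rotate → (3.27011,3.13152) → ×s → (3.71157,3.55427) → (3.71,3.55)
v8: (-5,3) → rotate → (-1.91148,5.50874) → ×s → (-2.16953,6.25242) → (-2.17,6.25)

Cross-section at z=0.75: (-2.90,5.38) (-6.10,0.66) (0.06,-5.23) (3.12,-3.35) (6.54,-1.03) (5.45,2.10) (3.71,3.55) (-2.17,6.25)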